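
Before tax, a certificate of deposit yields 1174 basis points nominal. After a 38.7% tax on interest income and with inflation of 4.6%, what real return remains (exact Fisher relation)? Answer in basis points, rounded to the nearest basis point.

248 basis points

After-tax nominal return = 11.74% × (1 − 0.387) = 7.19662%.
1 + r = 1.0719662 / 1.04600 = 1.024824
After-tax real rate = 1.024824 − 1 → 248 basis points.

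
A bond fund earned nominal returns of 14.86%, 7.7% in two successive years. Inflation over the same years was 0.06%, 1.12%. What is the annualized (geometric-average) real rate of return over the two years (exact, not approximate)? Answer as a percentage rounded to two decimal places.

10.57%

Nominal growth factor = 1.1486 × 1.0770 = 1.23704220
Price-level growth factor = 1.0006 × 1.0112 = 1.01180672
Real growth factor = 1.23704220 / 1.01180672 = 1.22260722
Annualized real rate = 1.22260722^(1/2) − 1 = 10.5716% → 10.57%.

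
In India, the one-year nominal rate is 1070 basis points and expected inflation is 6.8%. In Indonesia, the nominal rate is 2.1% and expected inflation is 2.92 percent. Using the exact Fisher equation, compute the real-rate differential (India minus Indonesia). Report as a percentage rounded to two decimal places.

4.45%

India: (1 + 0.1070)/(1 + 0.0680) − 1 = 3.6517%
Indonesia: (1 + 0.0210)/(1 + 0.0292) − 1 = -0.7967%
Differential = 3.6517% − (-0.7967%) = 4.4484% → 4.45%.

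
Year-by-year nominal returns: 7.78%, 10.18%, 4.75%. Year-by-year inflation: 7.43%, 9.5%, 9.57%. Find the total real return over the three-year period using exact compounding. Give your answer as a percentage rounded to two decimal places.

Nominal growth factor = 1.0778 × 1.1018 × 1.0475 = 1.243927
Price-level growth factor = 1.0743 × 1.0950 × 1.0957 = 1.288936
Real growth factor = 1.243927 / 1.288936 = 0.965081
Total real return = 0.965081 − 1 → -3.49%.

-3.49%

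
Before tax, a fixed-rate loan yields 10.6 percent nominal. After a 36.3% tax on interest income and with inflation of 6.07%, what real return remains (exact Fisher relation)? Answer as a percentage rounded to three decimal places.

0.643%

After-tax nominal return = 10.6% × (1 − 0.363) = 6.7522%.
1 + r = 1.067522 / 1.06070 = 1.006432
After-tax real rate = 1.006432 − 1 → 0.643%.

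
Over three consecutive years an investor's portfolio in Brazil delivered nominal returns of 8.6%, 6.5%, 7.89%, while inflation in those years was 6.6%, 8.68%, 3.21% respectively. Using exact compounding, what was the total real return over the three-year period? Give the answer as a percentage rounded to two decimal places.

4.36%

Nominal growth factor = 1.0860 × 1.0650 × 1.0789 = 1.247845
Price-level growth factor = 1.0660 × 1.0868 × 1.0321 = 1.195718
Real growth factor = 1.247845 / 1.195718 = 1.043595
Total real return = 1.043595 − 1 → 4.36%.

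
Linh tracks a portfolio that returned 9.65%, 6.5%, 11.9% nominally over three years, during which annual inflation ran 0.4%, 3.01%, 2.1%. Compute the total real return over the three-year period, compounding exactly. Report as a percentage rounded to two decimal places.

23.75%

Nominal growth factor = 1.0965 × 1.0650 × 1.1190 = 1.306737
Price-level growth factor = 1.0040 × 1.0301 × 1.0210 = 1.055939
Real growth factor = 1.306737 / 1.055939 = 1.237512
Total real return = 1.237512 − 1 → 23.75%.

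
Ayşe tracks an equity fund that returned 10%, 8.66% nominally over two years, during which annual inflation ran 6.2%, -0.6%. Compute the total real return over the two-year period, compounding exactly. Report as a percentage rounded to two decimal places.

13.23%

Compound the nominal returns: 1.1000 × 1.0866 = 1.195260.
Compound inflation: 1.0620 × 0.9940 = 1.055628.
Deflate: 1.195260 / 1.055628 = 1.132274.
Total real return = 1.132274 − 1 → 13.23%.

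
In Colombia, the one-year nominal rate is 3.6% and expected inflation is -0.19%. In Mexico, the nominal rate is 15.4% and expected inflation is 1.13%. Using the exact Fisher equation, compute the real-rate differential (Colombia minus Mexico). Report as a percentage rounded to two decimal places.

Colombia: (1 + 0.0360)/(1 − 0.0019) − 1 = 3.7972%
Mexico: (1 + 0.1540)/(1 + 0.0113) − 1 = 14.1106%
Differential = 3.7972% − 14.1106% = -10.3133% → -10.31%.

-10.31%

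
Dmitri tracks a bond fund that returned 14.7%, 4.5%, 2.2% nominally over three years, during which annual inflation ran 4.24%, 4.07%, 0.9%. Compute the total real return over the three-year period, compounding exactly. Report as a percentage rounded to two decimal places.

Compound the nominal returns: 1.1470 × 1.0450 × 1.0220 = 1.224985.
Compound inflation: 1.0424 × 1.0407 × 1.0090 = 1.094589.
Deflate: 1.224985 / 1.094589 = 1.119127.
Total real return = 1.119127 − 1 → 11.91%.

11.91%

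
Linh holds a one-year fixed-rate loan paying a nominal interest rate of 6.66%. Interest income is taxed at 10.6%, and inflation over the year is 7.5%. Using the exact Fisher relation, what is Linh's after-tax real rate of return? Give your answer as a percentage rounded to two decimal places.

After-tax nominal return = 6.66% × (1 − 0.106) = 5.95404%.
1 + r = 1.0595404 / 1.07500 = 0.985619
After-tax real rate = 0.985619 − 1 → -1.44%.

-1.44%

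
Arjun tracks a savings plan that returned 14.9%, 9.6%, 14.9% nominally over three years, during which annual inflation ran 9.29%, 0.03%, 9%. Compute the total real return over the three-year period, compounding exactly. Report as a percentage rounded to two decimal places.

Compound the nominal returns: 1.1490 × 1.0960 × 1.1490 = 1.446940.
Compound inflation: 1.0929 × 1.0003 × 1.0900 = 1.191618.
Deflate: 1.446940 / 1.191618 = 1.214265.
Total real return = 1.214265 − 1 → 21.43%.

21.43%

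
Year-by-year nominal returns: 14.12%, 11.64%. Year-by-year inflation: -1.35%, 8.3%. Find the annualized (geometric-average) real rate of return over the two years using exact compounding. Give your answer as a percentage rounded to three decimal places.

9.201%

Compound the nominal returns: 1.1412 × 1.1164 = 1.27403568.
Compound inflation: 0.9865 × 1.0830 = 1.06837950.
Deflate: 1.27403568 / 1.06837950 = 1.19249357.
Annualized real rate = 1.19249357^(1/2) − 1 = 9.2014% → 9.201%.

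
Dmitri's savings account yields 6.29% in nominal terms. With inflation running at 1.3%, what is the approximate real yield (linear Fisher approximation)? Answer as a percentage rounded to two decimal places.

r ≈ i − π = 6.29% − 1.3% = 4.99%.

4.99%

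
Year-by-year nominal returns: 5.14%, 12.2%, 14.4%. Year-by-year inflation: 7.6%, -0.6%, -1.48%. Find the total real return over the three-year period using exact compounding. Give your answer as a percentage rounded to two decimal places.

28.07%

Nominal growth factor = 1.0514 × 1.1220 × 1.1440 = 1.349543
Price-level growth factor = 1.0760 × 0.9940 × 0.9852 = 1.053715
Real growth factor = 1.349543 / 1.053715 = 1.280748
Total real return = 1.280748 − 1 → 28.07%.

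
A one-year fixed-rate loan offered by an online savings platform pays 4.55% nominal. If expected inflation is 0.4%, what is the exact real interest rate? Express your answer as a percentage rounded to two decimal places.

By the Fisher identity, 1 + r = (1 + i)/(1 + π).
1 + r = 1.04550 / 1.00400 = 1.041335
r = 1.041335 − 1 = 4.1335%, i.e. 4.13%.

4.13%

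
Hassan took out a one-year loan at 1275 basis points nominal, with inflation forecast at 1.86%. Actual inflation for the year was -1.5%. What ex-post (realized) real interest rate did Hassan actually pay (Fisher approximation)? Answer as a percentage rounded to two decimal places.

14.25%

Ex-post: 12.75% − (-1.5%) = 14.250%
So the realized real rate is 14.25%.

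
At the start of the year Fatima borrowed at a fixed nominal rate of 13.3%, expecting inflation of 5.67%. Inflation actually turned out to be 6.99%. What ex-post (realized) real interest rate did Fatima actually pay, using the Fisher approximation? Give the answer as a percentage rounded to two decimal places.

6.31%

Ex-post: 13.3% − 6.99% = 6.310%
So the realized real rate is 6.31%.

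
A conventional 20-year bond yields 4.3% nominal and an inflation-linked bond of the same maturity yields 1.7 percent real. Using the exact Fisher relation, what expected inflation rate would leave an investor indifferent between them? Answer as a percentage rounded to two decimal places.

2.56%

(1 + π) = (1 + i)/(1 + r) = 1.04300 / 1.01700 = 1.025565
Break-even inflation = 1.025565 − 1 → 2.56%.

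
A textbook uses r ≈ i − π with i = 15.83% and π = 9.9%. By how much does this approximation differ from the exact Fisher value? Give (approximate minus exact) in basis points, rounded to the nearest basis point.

53 basis points

Approximate: r ≈ 15.830% − 9.900% = 5.9300%
Exact: (1 + 0.1583)/(1 + 0.0990) − 1 = 5.3958%
Error = 5.9300% − 5.3958% = 0.5342% → 53 basis points.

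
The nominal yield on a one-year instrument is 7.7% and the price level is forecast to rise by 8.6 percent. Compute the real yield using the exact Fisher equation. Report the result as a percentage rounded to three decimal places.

By the Fisher relation, 1 + r = (1 + i)/(1 + π).
1 + r = 1.07700 / 1.08600 = 0.991713
r = 0.991713 − 1 = -0.8287%, i.e. -0.829%.

-0.829%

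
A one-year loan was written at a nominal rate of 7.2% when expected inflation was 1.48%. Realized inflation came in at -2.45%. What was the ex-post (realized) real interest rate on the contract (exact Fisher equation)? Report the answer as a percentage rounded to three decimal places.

9.892%

Ex-post: (1 + 0.0720)/(1 − 0.0245) − 1 = 9.8924%
So the realized real rate is 9.892%.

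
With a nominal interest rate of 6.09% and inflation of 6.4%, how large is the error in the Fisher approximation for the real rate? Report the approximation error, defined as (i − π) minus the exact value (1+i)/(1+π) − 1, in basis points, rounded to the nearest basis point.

-2 basis points

Approximate: r ≈ 6.090% − 6.400% = -0.3100%
Exact: (1 + 0.0609)/(1 + 0.0640) − 1 = -0.2914%
Error = -0.3100% − (-0.2914%) = -0.0186% → -2 basis points.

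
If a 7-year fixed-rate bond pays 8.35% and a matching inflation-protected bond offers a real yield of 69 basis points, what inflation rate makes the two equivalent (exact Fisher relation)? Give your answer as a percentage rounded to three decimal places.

7.608%

(1 + π) = (1 + i)/(1 + r) = 1.08350 / 1.00690 = 1.0760751
Break-even inflation = 1.0760751 − 1 → 7.608%.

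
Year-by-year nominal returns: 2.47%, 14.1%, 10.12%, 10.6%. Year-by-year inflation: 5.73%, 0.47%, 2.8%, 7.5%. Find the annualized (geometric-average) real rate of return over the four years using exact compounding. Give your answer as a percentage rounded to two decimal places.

4.95%

Compound the nominal returns: 1.0247 × 1.1410 × 1.1012 × 1.1060 = 1.42397941.
Compound inflation: 1.0573 × 1.0047 × 1.0280 × 1.0750 = 1.17391381.
Deflate: 1.42397941 / 1.17391381 = 1.21301870.
Annualized real rate = 1.21301870^(1/4) − 1 = 4.9462% → 4.95%.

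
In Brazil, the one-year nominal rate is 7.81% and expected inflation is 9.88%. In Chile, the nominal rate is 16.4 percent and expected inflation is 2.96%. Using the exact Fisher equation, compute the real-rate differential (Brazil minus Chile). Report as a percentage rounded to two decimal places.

Brazil: (1 + 0.0781)/(1 + 0.0988) − 1 = -1.8839%
Chile: (1 + 0.1640)/(1 + 0.0296) − 1 = 13.0536%
Differential = -1.8839% − 13.0536% = -14.9375% → -14.94%.

-14.94%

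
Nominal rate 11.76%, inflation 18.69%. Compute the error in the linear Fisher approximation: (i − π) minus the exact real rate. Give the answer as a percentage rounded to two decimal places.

Approximate: r ≈ 11.760% − 18.690% = -6.9300%
Exact: (1 + 0.1176)/(1 + 0.1869) − 1 = -5.8387%
Error = -6.9300% − (-5.8387%) = -1.0913% → -1.09%.

-1.09%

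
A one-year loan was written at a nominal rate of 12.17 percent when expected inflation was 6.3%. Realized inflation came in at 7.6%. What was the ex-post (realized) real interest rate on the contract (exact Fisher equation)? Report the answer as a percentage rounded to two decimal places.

4.25%

Ex-post: (1 + 0.1217)/(1 + 0.0760) − 1 = 4.2472%
So the realized real rate is 4.25%.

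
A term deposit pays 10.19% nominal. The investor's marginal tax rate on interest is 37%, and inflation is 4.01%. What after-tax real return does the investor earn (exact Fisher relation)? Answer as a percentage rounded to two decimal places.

2.32%

After-tax nominal return = 10.19% × (1 − 0.37) = 6.4197%.
1 + r = 1.064197 / 1.04010 = 1.023168
After-tax real rate = 1.023168 − 1 → 2.32%.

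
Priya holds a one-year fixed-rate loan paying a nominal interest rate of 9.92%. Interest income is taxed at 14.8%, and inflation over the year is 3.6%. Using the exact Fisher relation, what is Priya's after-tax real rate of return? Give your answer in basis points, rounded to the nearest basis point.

After-tax nominal return = 9.92% × (1 − 0.148) = 8.45184%.
1 + r = 1.0845184 / 1.03600 = 1.046832
After-tax real rate = 1.046832 − 1 → 468 basis points.

468 basis points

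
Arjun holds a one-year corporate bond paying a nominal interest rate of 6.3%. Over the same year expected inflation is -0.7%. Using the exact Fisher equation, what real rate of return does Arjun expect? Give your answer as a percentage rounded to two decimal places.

By the Fisher equation, 1 + r = (1 + i)/(1 + π).
1 + r = 1.06300 / 0.99300 = 1.070493
r = 1.070493 − 1 = 7.0493%, i.e. 7.05%.

7.05%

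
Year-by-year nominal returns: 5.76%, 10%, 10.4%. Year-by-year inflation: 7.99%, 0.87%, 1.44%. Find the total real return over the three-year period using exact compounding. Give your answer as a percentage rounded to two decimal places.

16.23%

Compound the nominal returns: 1.0576 × 1.1000 × 1.1040 = 1.284349.
Compound inflation: 1.0799 × 1.0087 × 1.0144 = 1.104981.
Deflate: 1.284349 / 1.104981 = 1.162327.
Total real return = 1.162327 − 1 → 16.23%.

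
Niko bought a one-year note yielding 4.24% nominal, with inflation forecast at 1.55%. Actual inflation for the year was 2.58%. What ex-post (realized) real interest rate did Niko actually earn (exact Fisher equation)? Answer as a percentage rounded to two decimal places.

Ex-post: (1 + 0.0424)/(1 + 0.0258) − 1 = 1.6182%
So the realized real rate is 1.62%.

1.62%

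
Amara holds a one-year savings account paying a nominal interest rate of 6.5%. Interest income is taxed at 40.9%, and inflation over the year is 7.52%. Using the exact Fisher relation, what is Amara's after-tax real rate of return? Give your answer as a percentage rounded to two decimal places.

-3.42%

After-tax nominal return = 6.5% × (1 − 0.409) = 3.8415%.
1 + r = 1.038415 / 1.07520 = 0.965788
After-tax real rate = 0.965788 − 1 → -3.42%.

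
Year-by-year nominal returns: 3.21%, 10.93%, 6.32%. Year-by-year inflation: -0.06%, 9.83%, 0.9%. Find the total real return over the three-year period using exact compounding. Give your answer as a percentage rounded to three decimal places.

9.909%

Nominal growth factor = 1.0321 × 1.1093 × 1.0632 = 1.217267
Price-level growth factor = 0.9994 × 1.0983 × 1.0090 = 1.107520
Real growth factor = 1.217267 / 1.107520 = 1.099093
Total real return = 1.099093 − 1 → 9.909%.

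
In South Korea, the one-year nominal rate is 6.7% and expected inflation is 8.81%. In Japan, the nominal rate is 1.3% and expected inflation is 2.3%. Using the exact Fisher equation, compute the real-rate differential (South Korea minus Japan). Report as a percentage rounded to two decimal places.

-0.96%

South Korea: (1 + 0.0670)/(1 + 0.0881) − 1 = -1.9392%
Japan: (1 + 0.0130)/(1 + 0.0230) − 1 = -0.9775%
Differential = -1.9392% − (-0.9775%) = -0.9616% → -0.96%.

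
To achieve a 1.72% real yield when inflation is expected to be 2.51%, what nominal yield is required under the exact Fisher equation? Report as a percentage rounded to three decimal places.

(1 + i) = (1 + r)(1 + π) = 1.01720 × 1.02510 = 1.04273172
i = 1.04273172 − 1, so the required nominal rate is 4.273%.

4.273%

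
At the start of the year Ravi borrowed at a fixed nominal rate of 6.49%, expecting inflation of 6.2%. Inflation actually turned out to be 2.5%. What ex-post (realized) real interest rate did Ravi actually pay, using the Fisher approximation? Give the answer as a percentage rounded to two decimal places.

3.99%

Ex-post: 6.49% − 2.5% = 3.990%
So the realized real rate is 3.99%.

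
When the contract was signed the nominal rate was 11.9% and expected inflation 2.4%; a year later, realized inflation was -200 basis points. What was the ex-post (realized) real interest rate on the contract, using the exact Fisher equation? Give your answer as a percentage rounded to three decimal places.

14.184%

Ex-post: (1 + 0.1190)/(1 − 0.0200) − 1 = 14.1837%
So the realized real rate is 14.184%.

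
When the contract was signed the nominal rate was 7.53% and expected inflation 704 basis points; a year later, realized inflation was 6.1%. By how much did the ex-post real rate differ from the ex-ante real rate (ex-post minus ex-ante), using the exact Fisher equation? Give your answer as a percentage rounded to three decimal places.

0.890%

Ex-ante: (1 + 0.0753)/(1 + 0.0704) − 1 = 0.4578%
Ex-post: (1 + 0.0753)/(1 + 0.0610) − 1 = 1.3478%
Difference (ex-post − ex-ante) = 0.8900% → 0.890%.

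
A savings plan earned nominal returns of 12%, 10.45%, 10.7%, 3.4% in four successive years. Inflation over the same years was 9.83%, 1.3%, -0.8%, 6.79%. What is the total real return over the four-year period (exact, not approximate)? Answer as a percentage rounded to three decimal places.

Nominal growth factor = 1.1200 × 1.1045 × 1.1070 × 1.0340 = 1.415963
Price-level growth factor = 1.0983 × 1.0130 × 0.9920 × 1.0679 = 1.178617
Real growth factor = 1.415963 / 1.178617 = 1.201377
Total real return = 1.201377 − 1 → 20.138%.

20.138%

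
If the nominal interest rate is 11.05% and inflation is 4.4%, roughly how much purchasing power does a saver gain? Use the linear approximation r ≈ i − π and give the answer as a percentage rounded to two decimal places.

6.65%

r ≈ i − π = 11.05% − 4.4% = 6.65%.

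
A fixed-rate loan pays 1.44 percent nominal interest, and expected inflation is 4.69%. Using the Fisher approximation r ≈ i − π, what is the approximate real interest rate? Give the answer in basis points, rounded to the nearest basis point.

r ≈ i − π = 1.44% − 4.69% = -325 basis points.

-325 basis points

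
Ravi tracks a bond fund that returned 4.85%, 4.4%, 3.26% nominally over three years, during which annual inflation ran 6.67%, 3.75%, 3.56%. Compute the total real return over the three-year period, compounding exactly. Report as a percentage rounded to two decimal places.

Compound the nominal returns: 1.0485 × 1.0440 × 1.0326 = 1.130319.
Compound inflation: 1.0667 × 1.0375 × 1.0356 = 1.146100.
Deflate: 1.130319 / 1.146100 = 0.986231.
Total real return = 0.986231 − 1 → -1.38%.

-1.38%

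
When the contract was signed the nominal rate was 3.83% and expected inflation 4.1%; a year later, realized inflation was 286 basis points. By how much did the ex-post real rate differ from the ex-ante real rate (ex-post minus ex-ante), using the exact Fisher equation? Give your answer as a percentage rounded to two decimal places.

Ex-ante: (1 + 0.0383)/(1 + 0.0410) − 1 = -0.2594%
Ex-post: (1 + 0.0383)/(1 + 0.0286) − 1 = 0.9430%
Difference (ex-post − ex-ante) = 1.2024% → 1.20%.

1.20%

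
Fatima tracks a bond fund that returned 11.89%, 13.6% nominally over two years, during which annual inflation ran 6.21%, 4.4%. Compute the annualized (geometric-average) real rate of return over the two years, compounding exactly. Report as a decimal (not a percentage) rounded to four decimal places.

Compound the nominal returns: 1.1189 × 1.1360 = 1.27107040.
Compound inflation: 1.0621 × 1.0440 = 1.10883240.
Deflate: 1.27107040 / 1.10883240 = 1.14631427.
Annualized real rate = 1.14631427^(1/2) − 1 = 7.0661% → 0.0707.

0.0707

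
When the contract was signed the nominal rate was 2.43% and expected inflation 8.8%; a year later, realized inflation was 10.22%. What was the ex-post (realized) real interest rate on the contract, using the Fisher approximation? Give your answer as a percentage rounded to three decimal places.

-7.790%

Ex-post: 2.43% − 10.22% = -7.790%
So the realized real rate is -7.790%.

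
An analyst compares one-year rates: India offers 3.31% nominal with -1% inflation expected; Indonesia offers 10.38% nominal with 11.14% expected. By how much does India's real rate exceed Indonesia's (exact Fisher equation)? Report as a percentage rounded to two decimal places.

5.04%

India: (1 + 0.0331)/(1 − 0.0100) − 1 = 4.3535%
Indonesia: (1 + 0.1038)/(1 + 0.1114) − 1 = -0.6838%
Differential = 4.3535% − (-0.6838%) = 5.0374% → 5.04%.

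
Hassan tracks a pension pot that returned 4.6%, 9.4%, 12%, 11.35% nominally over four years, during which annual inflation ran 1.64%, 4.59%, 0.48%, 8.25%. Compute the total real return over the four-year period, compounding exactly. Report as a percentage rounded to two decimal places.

Nominal growth factor = 1.0460 × 1.0940 × 1.1200 × 1.1135 = 1.427109
Price-level growth factor = 1.0164 × 1.0459 × 1.0048 × 1.0825 = 1.156278
Real growth factor = 1.427109 / 1.156278 = 1.234227
Total real return = 1.234227 − 1 → 23.42%.

23.42%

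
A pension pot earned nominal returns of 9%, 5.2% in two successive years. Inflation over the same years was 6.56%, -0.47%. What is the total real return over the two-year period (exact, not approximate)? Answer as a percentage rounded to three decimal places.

8.117%

Compound the nominal returns: 1.0900 × 1.0520 = 1.146680.
Compound inflation: 1.0656 × 0.9953 = 1.060592.
Deflate: 1.146680 / 1.060592 = 1.081170.
Total real return = 1.081170 − 1 → 8.117%.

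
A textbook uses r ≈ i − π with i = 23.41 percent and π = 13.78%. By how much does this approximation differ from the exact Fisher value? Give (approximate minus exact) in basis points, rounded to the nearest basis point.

117 basis points

Approximate: r ≈ 23.410% − 13.780% = 9.6300%
Exact: (1 + 0.2341)/(1 + 0.1378) − 1 = 8.4637%
Error = 9.6300% − 8.4637% = 1.1663% → 117 basis points.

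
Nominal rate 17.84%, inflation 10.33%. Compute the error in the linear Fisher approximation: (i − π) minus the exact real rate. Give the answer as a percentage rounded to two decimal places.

0.70%

Approximate: r ≈ 17.840% − 10.330% = 7.5100%
Exact: (1 + 0.1784)/(1 + 0.1033) − 1 = 6.8069%
Error = 7.5100% − 6.8069% = 0.7031% → 0.70%.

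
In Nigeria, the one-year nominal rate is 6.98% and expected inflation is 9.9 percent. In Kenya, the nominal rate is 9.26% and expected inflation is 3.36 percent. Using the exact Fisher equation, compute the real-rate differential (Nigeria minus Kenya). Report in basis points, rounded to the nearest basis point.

Nigeria: (1 + 0.0698)/(1 + 0.0990) − 1 = -2.6570%
Kenya: (1 + 0.0926)/(1 + 0.0336) − 1 = 5.7082%
Differential = -2.6570% − 5.7082% = -8.3652% → -837 basis points.

-837 basis points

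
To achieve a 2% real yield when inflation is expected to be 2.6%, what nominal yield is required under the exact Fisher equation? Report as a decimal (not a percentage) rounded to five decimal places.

(1 + i) = (1 + r)(1 + π) = 1.02000 × 1.02600 = 1.04652
i = 1.04652 − 1, so the required nominal rate is 0.04652.

0.04652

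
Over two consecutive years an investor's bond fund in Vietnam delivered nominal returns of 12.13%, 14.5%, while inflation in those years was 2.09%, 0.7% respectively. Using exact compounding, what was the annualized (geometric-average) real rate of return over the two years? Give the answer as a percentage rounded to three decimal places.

11.753%

Nominal growth factor = 1.1213 × 1.1450 = 1.283888500
Price-level growth factor = 1.0209 × 1.0070 = 1.028046300
Real growth factor = 1.283888500 / 1.028046300 = 1.248862527
Annualized real rate = 1.248862527^(1/2) − 1 = 11.75252% → 11.753%.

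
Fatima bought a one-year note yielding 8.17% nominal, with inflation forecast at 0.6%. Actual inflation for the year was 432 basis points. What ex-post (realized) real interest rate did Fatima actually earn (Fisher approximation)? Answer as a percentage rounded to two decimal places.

Ex-post: 8.17% − 4.32% = 3.850%
So the realized real rate is 3.85%.

3.85%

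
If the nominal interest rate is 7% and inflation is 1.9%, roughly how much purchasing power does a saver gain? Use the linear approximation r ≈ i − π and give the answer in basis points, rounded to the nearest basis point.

510 basis points

r ≈ i − π = 7% − 1.9% = 510 basis points.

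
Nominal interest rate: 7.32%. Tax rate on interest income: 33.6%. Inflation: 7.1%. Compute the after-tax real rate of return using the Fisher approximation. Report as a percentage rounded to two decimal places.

After-tax nominal return = 7.32% × (1 − 0.336) = 4.86048%.
r ≈ 4.86048% − 7.1% → -2.24%.

-2.24%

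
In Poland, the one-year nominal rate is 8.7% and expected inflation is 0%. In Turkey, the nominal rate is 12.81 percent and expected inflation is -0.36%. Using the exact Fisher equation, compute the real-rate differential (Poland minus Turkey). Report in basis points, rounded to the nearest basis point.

-452 basis points

Poland: (1 + 0.0870)/(1 + 0.0000) − 1 = 8.7000%
Turkey: (1 + 0.1281)/(1 − 0.0036) − 1 = 13.2176%
Differential = 8.7000% − 13.2176% = -4.5176% → -452 basis points.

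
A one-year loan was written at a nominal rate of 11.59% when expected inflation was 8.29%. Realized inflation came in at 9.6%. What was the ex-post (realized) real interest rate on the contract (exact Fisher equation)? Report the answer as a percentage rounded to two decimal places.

1.82%

Ex-post: (1 + 0.1159)/(1 + 0.0960) − 1 = 1.8157%
So the realized real rate is 1.82%.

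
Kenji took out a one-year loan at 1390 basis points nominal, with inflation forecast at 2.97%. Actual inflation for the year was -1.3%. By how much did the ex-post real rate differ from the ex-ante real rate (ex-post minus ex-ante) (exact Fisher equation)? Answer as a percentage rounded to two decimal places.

Ex-ante: (1 + 0.1390)/(1 + 0.0297) − 1 = 10.6147%
Ex-post: (1 + 0.1390)/(1 − 0.0130) − 1 = 15.4002%
Difference (ex-post − ex-ante) = 4.7855% → 4.79%.

4.79%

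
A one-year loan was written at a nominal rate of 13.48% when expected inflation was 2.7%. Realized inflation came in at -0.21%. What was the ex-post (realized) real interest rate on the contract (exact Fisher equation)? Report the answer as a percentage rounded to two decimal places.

13.72%

Ex-post: (1 + 0.1348)/(1 − 0.0021) − 1 = 13.7188%
So the realized real rate is 13.72%.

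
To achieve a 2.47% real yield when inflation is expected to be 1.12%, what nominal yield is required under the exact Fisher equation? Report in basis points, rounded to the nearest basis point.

362 basis points

(1 + i) = (1 + r)(1 + π) = 1.02470 × 1.01120 = 1.03617664
i = 1.03617664 − 1, so the required nominal rate is 362 basis points.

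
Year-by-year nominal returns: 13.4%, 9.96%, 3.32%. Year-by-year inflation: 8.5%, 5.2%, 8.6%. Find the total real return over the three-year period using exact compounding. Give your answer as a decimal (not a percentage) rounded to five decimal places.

0.03934

Compound the nominal returns: 1.1340 × 1.0996 × 1.0332 = 1.288345.
Compound inflation: 1.0850 × 1.0520 × 1.0860 = 1.239582.
Deflate: 1.288345 / 1.239582 = 1.039338.
Total real return = 1.039338 − 1 → 0.03934.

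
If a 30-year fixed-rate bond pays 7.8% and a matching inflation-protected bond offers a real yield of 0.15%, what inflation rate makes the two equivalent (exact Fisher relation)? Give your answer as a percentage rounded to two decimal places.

7.64%

(1 + π) = (1 + i)/(1 + r) = 1.07800 / 1.00150 = 1.076385
Break-even inflation = 1.076385 − 1 → 7.64%.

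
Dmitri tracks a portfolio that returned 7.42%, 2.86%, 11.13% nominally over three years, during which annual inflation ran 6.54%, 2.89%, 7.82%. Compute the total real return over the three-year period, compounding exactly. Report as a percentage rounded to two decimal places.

3.89%

Nominal growth factor = 1.0742 × 1.0286 × 1.1113 = 1.227900
Price-level growth factor = 1.0654 × 1.0289 × 1.0782 = 1.181912
Real growth factor = 1.227900 / 1.181912 = 1.038910
Total real return = 1.038910 − 1 → 3.89%.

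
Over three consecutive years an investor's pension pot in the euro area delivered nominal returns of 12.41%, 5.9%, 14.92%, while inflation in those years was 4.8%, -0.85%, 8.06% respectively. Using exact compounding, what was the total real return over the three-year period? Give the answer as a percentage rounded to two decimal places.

Nominal growth factor = 1.1241 × 1.0590 × 1.1492 = 1.368033
Price-level growth factor = 1.0480 × 0.9915 × 1.0806 = 1.122843
Real growth factor = 1.368033 / 1.122843 = 1.218365
Total real return = 1.218365 − 1 → 21.84%.

21.84%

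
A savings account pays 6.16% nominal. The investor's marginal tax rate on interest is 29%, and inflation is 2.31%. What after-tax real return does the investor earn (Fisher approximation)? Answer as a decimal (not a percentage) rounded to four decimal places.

0.0206

After-tax nominal return = 6.16% × (1 − 0.29) = 4.3736%.
r ≈ 4.3736% − 2.31% → 0.0206.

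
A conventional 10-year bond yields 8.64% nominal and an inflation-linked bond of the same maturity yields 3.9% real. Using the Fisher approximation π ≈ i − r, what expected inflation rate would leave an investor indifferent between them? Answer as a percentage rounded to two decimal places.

4.74%

π ≈ i − r = 8.64% − 3.9% → 4.74%.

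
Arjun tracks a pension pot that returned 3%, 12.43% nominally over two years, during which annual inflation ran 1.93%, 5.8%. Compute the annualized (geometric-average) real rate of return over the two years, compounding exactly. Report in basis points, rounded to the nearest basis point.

363 basis points

Nominal growth factor = 1.0300 × 1.1243 = 1.15802900
Price-level growth factor = 1.0193 × 1.0580 = 1.07841940
Real growth factor = 1.15802900 / 1.07841940 = 1.07382063
Annualized real rate = 1.07382063^(1/2) − 1 = 3.6253% → 363 basis points.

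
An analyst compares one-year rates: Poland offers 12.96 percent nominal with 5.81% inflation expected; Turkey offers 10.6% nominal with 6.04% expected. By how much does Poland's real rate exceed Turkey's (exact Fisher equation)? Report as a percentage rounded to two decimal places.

2.46%

Poland: (1 + 0.1296)/(1 + 0.0581) − 1 = 6.7574%
Turkey: (1 + 0.1060)/(1 + 0.0604) − 1 = 4.3003%
Differential = 6.7574% − 4.3003% = 2.4571% → 2.46%.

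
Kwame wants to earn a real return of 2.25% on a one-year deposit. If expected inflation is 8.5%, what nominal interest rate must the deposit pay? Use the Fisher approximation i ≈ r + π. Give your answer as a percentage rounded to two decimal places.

10.75%

i ≈ r + π = 2.25% + 8.5% = 10.75%.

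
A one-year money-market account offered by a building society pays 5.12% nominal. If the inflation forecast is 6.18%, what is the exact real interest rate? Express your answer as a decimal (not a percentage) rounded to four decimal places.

-0.0100

By the Fisher equation, 1 + r = (1 + i)/(1 + π).
1 + r = 1.05120 / 1.06180 = 0.990017
r = 0.990017 − 1 = -0.9983%, i.e. -0.0100.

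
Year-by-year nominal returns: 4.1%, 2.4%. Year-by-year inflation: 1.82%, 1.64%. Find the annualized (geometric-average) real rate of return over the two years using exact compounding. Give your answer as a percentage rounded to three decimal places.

Compound the nominal returns: 1.0410 × 1.0240 = 1.06598400.
Compound inflation: 1.0182 × 1.0164 = 1.03489848.
Deflate: 1.06598400 / 1.03489848 = 1.03003727.
Annualized real rate = 1.03003727^(1/2) − 1 = 1.4908% → 1.491%.

1.491%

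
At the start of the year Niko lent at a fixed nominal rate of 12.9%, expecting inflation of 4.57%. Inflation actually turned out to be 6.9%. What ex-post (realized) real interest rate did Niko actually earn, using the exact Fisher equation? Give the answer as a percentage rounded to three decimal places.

Ex-post: (1 + 0.1290)/(1 + 0.0690) − 1 = 5.6127%
So the realized real rate is 5.613%.

5.613%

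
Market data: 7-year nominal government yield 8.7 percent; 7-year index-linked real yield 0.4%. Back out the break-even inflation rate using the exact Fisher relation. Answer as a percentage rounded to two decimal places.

8.27%

(1 + π) = (1 + i)/(1 + r) = 1.08700 / 1.00400 = 1.082669
Break-even inflation = 1.082669 − 1 → 8.27%.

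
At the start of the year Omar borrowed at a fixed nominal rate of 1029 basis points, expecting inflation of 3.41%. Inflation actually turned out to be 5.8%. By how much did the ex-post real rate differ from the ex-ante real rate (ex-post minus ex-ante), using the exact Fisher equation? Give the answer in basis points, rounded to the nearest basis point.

-241 basis points

Ex-ante: (1 + 0.1029)/(1 + 0.0341) − 1 = 6.6531%
Ex-post: (1 + 0.1029)/(1 + 0.0580) − 1 = 4.2439%
Difference (ex-post − ex-ante) = -2.4093% → -241 basis points.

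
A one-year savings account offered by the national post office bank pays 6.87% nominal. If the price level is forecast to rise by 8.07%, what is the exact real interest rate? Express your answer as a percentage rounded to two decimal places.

-1.11%

1 + r = 1.06870 / 1.08070 = 0.988896
r = 0.988896 − 1 = -1.1104%, i.e. -1.11%.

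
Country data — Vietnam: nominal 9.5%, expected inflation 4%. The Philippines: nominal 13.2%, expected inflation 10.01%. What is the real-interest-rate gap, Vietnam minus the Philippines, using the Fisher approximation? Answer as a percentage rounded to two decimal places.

Vietnam: 9.5% − 4% = 5.500%
The Philippines: 13.2% − 10.01% = 3.190%
Differential = 2.310% → 2.31%.

2.31%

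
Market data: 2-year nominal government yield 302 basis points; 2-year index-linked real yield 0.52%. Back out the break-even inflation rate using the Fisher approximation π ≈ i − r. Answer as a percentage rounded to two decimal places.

π ≈ i − r = 3.02% − 0.52% → 2.50%.

2.50%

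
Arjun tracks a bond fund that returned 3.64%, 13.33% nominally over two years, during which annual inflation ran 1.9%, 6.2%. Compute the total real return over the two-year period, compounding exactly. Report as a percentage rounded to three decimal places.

8.536%

Nominal growth factor = 1.0364 × 1.1333 = 1.174552
Price-level growth factor = 1.0190 × 1.0620 = 1.082178
Real growth factor = 1.174552 / 1.082178 = 1.085359
Total real return = 1.085359 − 1 → 8.536%.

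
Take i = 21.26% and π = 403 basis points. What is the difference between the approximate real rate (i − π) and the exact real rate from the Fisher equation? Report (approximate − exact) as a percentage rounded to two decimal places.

Approximate: r ≈ 21.260% − 4.030% = 17.2300%
Exact: (1 + 0.2126)/(1 + 0.0403) − 1 = 16.5625%
Error = 17.2300% − 16.5625% = 0.6675% → 0.67%.

0.67%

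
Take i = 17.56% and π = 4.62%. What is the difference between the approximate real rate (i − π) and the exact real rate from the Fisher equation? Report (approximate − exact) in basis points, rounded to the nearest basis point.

Approximate: r ≈ 17.560% − 4.620% = 12.9400%
Exact: (1 + 0.1756)/(1 + 0.0462) − 1 = 12.3686%
Error = 12.9400% − 12.3686% = 0.5714% → 57 basis points.

57 basis points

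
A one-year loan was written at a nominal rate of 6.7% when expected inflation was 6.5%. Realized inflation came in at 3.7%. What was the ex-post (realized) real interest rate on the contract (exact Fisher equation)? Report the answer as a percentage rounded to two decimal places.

Ex-post: (1 + 0.0670)/(1 + 0.0370) − 1 = 2.8930%
So the realized real rate is 2.89%.

2.89%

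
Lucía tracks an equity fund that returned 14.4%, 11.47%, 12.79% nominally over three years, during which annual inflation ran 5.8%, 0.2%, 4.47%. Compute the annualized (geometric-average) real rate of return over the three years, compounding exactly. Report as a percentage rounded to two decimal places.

Nominal growth factor = 1.1440 × 1.1147 × 1.1279 = 1.43831703
Price-level growth factor = 1.0580 × 1.0020 × 1.0447 = 1.10750319
Real growth factor = 1.43831703 / 1.10750319 = 1.29870239
Annualized real rate = 1.29870239^(1/3) − 1 = 9.1030% → 9.10%.

9.10%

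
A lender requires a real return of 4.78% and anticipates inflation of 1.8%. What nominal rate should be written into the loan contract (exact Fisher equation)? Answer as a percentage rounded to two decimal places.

(1 + i) = (1 + r)(1 + π) = 1.04780 × 1.01800 = 1.0666604
i = 1.0666604 − 1, so the required nominal rate is 6.67%.

6.67%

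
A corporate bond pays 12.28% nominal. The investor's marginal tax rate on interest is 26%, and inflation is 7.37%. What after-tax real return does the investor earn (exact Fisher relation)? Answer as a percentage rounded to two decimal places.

After-tax nominal return = 12.28% × (1 − 0.26) = 9.0872%.
1 + r = 1.090872 / 1.07370 = 1.015993
After-tax real rate = 1.015993 − 1 → 1.60%.

1.60%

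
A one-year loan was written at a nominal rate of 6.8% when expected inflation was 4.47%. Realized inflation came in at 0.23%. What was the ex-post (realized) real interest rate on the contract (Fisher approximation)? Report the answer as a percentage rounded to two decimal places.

Ex-post: 6.8% − 0.23% = 6.570%
So the realized real rate is 6.57%.

6.57%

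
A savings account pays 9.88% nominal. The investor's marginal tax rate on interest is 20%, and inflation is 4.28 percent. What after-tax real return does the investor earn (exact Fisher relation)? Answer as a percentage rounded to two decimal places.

After-tax nominal return = 9.88% × (1 − 0.2) = 7.9040%.
1 + r = 1.07904 / 1.04280 = 1.034753
After-tax real rate = 1.034753 − 1 → 3.48%.

3.48%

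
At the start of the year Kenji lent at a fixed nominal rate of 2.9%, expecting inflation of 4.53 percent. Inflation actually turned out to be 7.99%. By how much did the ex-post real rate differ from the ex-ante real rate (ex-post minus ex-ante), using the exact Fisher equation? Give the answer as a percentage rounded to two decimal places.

Ex-ante: (1 + 0.0290)/(1 + 0.0453) − 1 = -1.5594%
Ex-post: (1 + 0.0290)/(1 + 0.0799) − 1 = -4.7134%
Difference (ex-post − ex-ante) = -3.1540% → -3.15%.

-3.15%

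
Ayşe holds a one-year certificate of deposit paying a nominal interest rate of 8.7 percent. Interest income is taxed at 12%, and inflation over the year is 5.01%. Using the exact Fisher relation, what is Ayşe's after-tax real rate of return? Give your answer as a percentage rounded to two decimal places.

2.52%

After-tax nominal return = 8.7% × (1 − 0.12) = 7.6560%.
1 + r = 1.07656 / 1.05010 = 1.025198
After-tax real rate = 1.025198 − 1 → 2.52%.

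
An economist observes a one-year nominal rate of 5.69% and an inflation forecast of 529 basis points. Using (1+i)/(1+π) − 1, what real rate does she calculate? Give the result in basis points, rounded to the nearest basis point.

38 basis points

1 + r = 1.05690 / 1.05290 = 1.003799
r = 1.003799 − 1 = 0.3799%, i.e. 38 basis points.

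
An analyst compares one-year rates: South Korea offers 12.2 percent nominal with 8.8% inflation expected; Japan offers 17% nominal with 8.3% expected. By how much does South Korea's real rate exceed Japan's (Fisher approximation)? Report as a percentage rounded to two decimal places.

-5.30%

South Korea: 12.2% − 8.8% = 3.400%
Japan: 17% − 8.3% = 8.700%
Differential = -5.300% → -5.30%.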